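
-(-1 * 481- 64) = 545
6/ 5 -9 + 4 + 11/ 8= -97/ 40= -2.42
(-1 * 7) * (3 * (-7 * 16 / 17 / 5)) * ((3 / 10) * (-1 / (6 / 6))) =-3528 / 425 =-8.30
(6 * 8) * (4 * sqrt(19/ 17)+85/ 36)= 340/ 3+192 * sqrt(323)/ 17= 316.31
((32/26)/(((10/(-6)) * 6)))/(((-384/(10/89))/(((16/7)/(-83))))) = -2/2016651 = -0.00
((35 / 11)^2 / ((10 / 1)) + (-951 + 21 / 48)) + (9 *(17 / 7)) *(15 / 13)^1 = -162844819 / 176176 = -924.33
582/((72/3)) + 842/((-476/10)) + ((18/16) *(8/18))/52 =81317/12376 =6.57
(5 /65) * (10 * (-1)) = -10 /13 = -0.77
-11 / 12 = -0.92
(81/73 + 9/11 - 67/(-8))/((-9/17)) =-1125145/57816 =-19.46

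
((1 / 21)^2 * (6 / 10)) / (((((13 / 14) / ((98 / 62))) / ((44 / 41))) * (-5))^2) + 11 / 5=225251454769 / 102378573375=2.20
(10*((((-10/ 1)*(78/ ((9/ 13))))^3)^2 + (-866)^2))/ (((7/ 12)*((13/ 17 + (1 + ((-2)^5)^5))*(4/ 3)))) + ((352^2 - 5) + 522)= -126741562945529364953041/ 161715576519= -783731324302.20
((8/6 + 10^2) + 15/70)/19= 4265/798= 5.34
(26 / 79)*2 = 52 / 79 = 0.66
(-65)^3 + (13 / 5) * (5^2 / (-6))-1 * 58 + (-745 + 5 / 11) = -18178933 / 66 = -275438.38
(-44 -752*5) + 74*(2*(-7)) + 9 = -4831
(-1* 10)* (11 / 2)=-55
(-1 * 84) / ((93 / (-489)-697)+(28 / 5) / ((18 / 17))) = 0.12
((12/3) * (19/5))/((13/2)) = 152/65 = 2.34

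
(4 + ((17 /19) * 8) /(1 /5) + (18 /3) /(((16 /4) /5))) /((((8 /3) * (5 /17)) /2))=91647 /760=120.59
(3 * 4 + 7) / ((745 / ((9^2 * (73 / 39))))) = 3.87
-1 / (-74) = 0.01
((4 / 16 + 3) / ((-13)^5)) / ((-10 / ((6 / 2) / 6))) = 1 / 2284880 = 0.00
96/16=6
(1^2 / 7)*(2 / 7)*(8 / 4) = 0.08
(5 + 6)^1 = 11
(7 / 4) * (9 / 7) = 9 / 4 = 2.25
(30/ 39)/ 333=10/ 4329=0.00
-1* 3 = -3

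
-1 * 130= -130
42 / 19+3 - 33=-528 / 19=-27.79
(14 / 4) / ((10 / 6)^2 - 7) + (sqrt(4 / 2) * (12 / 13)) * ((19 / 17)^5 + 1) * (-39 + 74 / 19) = -31183231824 * sqrt(2) / 350704679 - 63 / 76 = -126.58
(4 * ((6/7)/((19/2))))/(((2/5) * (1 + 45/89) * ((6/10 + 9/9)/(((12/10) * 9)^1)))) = 36045/8911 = 4.05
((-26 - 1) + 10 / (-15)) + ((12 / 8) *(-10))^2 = 592 / 3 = 197.33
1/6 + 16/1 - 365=-348.83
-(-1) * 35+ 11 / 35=35.31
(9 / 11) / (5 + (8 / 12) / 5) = 0.16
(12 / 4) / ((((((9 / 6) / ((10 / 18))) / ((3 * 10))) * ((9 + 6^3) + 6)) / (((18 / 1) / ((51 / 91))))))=2600 / 561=4.63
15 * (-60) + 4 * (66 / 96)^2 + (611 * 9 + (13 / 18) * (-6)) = 4596.56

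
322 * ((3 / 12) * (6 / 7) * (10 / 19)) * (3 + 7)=363.16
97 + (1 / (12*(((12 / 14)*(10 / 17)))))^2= 50298961 / 518400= 97.03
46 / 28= 23 / 14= 1.64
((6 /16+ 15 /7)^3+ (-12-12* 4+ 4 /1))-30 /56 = -7125355 /175616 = -40.57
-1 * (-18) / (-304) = -0.06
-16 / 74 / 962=-4 / 17797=-0.00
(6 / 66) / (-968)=-1 / 10648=-0.00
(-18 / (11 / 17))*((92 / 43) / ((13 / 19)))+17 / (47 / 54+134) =-3889944522 / 44783167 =-86.86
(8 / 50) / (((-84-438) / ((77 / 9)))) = -154 / 58725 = -0.00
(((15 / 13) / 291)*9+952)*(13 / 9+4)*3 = 15549.92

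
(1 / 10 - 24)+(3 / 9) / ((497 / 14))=-50887 / 2130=-23.89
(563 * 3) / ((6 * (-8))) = -563 / 16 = -35.19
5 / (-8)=-5 / 8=-0.62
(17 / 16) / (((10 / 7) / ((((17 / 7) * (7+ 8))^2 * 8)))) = 221085 / 28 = 7895.89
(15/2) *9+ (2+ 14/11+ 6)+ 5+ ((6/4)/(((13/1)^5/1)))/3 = 333978059/4084223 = 81.77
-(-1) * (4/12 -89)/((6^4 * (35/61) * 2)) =-1159/19440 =-0.06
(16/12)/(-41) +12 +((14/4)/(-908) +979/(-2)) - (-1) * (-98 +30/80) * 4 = -193891549/223368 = -868.04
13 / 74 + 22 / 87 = 2759 / 6438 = 0.43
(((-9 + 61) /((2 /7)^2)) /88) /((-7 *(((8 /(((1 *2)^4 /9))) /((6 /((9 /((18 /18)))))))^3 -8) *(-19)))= 728 /4006739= 0.00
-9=-9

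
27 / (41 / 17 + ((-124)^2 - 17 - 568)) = 459 / 251488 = 0.00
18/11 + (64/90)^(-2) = 3.61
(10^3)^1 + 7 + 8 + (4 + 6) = 1025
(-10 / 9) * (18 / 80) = -1 / 4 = -0.25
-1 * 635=-635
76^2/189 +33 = 63.56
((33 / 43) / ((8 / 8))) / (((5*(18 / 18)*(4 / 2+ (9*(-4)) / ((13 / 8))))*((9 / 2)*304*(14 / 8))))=-143 / 44951340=-0.00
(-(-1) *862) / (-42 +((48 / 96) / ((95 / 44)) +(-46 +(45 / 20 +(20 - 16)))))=-327560 / 30977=-10.57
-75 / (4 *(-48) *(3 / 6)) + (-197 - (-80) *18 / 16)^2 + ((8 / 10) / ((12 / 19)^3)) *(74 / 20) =123784529 / 10800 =11461.53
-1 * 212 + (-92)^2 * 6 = 50572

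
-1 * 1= -1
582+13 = 595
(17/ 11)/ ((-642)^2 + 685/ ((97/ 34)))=1649/ 440035178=0.00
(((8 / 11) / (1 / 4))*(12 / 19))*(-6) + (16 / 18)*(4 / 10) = -100336 / 9405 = -10.67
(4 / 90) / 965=2 / 43425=0.00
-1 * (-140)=140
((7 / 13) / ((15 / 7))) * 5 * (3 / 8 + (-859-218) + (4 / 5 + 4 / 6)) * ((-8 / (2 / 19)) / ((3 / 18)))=120116689 / 195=615983.02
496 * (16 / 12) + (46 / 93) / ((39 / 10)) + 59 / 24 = 19264259 / 29016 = 663.92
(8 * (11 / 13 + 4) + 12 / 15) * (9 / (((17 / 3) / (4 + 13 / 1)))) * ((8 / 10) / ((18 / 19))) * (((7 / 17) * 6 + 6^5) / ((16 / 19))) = 46041829173 / 5525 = 8333362.75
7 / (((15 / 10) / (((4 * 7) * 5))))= 1960 / 3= 653.33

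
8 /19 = 0.42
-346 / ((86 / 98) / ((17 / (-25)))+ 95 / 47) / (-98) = 138227 / 28610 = 4.83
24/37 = 0.65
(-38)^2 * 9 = 12996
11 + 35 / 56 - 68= -56.38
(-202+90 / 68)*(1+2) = -20469 / 34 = -602.03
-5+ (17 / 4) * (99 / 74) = 203 / 296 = 0.69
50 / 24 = 25 / 12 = 2.08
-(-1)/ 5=1/ 5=0.20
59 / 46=1.28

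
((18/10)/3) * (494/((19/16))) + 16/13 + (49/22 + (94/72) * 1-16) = 6135479/25740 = 238.36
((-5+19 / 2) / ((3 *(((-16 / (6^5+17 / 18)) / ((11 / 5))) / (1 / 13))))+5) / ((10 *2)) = -5.92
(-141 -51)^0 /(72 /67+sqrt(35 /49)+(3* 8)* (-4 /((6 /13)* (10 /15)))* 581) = -5696076288 /1032533019699283 -4489* sqrt(35) /1032533019699283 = -0.00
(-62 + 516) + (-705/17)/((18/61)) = 31973/102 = 313.46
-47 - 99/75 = -1208/25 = -48.32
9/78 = 3/26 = 0.12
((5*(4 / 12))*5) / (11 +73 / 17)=85 / 156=0.54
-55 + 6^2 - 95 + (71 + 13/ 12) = -503/ 12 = -41.92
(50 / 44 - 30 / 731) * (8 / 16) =17615 / 32164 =0.55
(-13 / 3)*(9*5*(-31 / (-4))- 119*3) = 143 / 4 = 35.75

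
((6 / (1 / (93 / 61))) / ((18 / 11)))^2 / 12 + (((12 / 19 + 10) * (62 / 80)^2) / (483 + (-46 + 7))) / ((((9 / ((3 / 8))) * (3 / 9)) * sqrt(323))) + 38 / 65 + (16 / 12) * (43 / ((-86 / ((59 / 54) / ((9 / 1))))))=3.11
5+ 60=65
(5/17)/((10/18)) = 9/17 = 0.53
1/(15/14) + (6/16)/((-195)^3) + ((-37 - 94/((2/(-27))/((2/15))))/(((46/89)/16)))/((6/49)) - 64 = 15170802613177/454779000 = 33358.63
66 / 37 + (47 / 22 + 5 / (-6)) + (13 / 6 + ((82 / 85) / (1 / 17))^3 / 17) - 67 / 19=25752663589 / 98595750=261.19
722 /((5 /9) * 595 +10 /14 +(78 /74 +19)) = 841491 /409468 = 2.06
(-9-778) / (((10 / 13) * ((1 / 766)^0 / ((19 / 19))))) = -1023.10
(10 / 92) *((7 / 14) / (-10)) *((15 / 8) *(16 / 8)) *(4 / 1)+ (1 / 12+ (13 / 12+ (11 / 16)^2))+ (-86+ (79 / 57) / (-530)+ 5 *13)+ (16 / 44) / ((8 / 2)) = -6311441497 / 326106880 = -19.35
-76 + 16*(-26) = -492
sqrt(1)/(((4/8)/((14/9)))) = 3.11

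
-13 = -13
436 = 436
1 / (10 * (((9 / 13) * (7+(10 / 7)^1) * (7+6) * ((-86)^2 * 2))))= 7 / 78545520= 0.00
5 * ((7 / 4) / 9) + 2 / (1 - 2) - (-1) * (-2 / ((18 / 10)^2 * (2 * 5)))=-353 / 324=-1.09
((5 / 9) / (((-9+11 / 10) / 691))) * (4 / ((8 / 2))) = -34550 / 711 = -48.59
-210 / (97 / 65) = -13650 / 97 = -140.72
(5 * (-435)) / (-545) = 3.99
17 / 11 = 1.55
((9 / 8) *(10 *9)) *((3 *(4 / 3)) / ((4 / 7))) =2835 / 4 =708.75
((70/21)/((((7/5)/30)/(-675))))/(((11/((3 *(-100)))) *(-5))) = -20250000/77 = -262987.01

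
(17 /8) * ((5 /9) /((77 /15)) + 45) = 44285 /462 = 95.85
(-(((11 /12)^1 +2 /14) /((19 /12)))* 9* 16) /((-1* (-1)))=-12816 /133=-96.36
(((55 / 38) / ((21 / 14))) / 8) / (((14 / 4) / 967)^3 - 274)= -49732708465 / 112978245915921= -0.00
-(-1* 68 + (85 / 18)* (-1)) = 1309 / 18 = 72.72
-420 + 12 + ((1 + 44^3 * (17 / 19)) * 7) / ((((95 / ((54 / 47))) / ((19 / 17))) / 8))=57285.12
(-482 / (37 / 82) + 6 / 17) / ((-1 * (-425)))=-671686 / 267325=-2.51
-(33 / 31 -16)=463 / 31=14.94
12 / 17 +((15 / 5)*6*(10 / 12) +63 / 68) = 1131 / 68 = 16.63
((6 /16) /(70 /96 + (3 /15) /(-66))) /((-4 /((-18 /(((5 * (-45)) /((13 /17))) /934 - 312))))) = -60710 /8158823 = -0.01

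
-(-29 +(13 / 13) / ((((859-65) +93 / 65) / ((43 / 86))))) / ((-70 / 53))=-22704511 / 1034060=-21.96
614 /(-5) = -614 /5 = -122.80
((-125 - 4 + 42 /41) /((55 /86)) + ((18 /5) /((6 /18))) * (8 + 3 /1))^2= 6610.88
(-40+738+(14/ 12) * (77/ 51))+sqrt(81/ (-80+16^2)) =9 * sqrt(11)/ 44+214127/ 306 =700.44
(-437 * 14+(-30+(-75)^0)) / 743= -6147 / 743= -8.27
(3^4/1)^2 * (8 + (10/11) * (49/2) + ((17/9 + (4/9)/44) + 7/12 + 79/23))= 237441.50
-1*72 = -72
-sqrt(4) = -2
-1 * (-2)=2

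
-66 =-66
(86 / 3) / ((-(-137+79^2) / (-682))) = 14663 / 4578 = 3.20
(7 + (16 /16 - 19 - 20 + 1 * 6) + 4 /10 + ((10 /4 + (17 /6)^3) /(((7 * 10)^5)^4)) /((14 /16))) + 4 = -4438045851473179495619999999999999999221 /215439119003552402700000000000000000000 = -20.60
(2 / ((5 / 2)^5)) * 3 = 192 / 3125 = 0.06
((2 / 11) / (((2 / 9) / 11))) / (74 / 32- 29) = -144 / 427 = -0.34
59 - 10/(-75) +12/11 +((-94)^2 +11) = 1469692/165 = 8907.22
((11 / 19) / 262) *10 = 55 / 2489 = 0.02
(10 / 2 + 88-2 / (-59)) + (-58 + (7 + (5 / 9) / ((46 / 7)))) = 42.12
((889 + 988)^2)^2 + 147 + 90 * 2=12412437950968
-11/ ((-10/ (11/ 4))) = 121/ 40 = 3.02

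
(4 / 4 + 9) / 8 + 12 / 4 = 17 / 4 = 4.25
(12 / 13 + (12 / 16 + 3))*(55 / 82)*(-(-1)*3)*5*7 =1403325 / 4264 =329.11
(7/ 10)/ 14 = 1/ 20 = 0.05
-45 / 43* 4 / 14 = -90 / 301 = -0.30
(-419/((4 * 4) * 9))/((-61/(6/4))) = 419/5856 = 0.07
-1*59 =-59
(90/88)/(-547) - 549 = -13213377/24068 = -549.00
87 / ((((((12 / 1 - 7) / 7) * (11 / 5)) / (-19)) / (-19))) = 219849 / 11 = 19986.27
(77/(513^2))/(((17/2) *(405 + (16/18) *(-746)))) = -154/1154756331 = -0.00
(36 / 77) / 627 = 12 / 16093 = 0.00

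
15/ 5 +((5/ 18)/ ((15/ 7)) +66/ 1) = 3733/ 54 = 69.13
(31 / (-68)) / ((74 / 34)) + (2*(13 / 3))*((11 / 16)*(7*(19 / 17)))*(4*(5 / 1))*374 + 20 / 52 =2012591591 / 5772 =348681.84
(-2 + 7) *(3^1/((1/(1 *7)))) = 105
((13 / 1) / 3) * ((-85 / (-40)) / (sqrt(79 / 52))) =221 * sqrt(1027) / 948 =7.47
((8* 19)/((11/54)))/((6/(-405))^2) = 37397700/11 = 3399790.91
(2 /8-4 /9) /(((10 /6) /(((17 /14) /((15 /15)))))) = -17 /120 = -0.14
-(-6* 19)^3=1481544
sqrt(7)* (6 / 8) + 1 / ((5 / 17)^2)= 3* sqrt(7) / 4 + 289 / 25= 13.54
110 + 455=565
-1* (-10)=10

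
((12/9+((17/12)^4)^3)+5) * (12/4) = 215.03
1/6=0.17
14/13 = 1.08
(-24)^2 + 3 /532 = 306435 /532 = 576.01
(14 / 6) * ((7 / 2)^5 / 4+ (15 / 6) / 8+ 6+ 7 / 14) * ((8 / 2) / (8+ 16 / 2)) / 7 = 5893 / 512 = 11.51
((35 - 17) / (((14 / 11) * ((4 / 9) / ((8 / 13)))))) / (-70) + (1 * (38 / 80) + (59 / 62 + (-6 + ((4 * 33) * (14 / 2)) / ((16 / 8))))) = 72218233 / 157976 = 457.15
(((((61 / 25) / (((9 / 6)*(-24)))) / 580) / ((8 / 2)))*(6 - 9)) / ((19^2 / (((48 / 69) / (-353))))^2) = 244 / 93421912174030875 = 0.00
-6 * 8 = -48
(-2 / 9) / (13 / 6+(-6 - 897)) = 4 / 16215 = 0.00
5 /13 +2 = 31 /13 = 2.38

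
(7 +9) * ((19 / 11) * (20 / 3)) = 6080 / 33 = 184.24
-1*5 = -5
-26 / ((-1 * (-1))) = -26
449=449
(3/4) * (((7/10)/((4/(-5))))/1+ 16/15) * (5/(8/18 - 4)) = -207/1024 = -0.20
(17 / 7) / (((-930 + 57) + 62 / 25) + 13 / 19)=-8075 / 2892204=-0.00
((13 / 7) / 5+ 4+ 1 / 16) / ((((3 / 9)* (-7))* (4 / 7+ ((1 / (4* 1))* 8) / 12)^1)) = -2.57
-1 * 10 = -10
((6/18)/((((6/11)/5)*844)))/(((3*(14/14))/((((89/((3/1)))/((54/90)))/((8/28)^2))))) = 1199275/1640736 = 0.73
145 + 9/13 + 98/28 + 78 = 5907/26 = 227.19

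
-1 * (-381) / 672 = 127 / 224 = 0.57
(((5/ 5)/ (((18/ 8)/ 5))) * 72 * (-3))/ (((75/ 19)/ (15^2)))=-27360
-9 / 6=-3 / 2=-1.50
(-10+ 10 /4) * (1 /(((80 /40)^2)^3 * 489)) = -5 /20864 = -0.00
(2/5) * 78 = 156/5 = 31.20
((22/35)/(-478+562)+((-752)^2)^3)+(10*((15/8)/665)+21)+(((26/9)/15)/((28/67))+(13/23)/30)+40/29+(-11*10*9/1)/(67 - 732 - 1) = 2243768477358651909001968959/12407120460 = 180845223885144088.38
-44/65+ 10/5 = 86/65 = 1.32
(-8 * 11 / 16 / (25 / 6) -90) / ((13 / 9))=-20547 / 325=-63.22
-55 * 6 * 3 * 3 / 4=-1485 / 2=-742.50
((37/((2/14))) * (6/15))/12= 259/30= 8.63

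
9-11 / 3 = 16 / 3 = 5.33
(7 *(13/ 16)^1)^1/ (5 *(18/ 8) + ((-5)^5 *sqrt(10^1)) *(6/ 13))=-295750 *sqrt(10)/ 749995437 - 15379/ 4999969580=-0.00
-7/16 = -0.44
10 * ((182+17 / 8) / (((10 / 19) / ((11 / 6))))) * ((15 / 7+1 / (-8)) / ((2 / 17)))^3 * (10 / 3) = 107873449.73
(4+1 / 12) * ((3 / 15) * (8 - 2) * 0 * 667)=0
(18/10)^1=9/5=1.80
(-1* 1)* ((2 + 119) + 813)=-934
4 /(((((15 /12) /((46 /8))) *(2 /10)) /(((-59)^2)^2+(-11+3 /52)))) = 14492350669 /13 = 1114796205.31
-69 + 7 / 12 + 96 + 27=655 / 12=54.58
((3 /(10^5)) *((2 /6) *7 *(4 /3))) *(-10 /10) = -7 /75000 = -0.00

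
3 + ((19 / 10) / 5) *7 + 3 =433 / 50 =8.66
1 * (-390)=-390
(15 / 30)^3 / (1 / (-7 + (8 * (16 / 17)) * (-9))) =-9.35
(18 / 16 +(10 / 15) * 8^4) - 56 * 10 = 52123 / 24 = 2171.79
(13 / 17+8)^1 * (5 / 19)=745 / 323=2.31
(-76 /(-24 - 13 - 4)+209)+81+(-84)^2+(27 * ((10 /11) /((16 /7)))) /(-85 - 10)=503702315 /68552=7347.74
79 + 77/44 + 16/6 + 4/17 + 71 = 154.65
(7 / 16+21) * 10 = 1715 / 8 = 214.38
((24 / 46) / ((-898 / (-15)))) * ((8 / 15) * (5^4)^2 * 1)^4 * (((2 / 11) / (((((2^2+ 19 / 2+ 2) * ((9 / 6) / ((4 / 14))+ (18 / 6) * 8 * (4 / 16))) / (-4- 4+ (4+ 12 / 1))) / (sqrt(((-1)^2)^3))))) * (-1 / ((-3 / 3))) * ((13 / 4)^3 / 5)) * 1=268188476562500000000000000 / 285242067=940213620603513576.42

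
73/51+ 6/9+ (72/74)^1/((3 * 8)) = 8071/3774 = 2.14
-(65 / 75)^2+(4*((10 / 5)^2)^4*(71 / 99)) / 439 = 333833 / 362175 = 0.92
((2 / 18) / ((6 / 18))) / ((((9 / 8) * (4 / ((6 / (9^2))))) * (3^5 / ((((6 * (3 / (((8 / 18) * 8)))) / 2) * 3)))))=1 / 5832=0.00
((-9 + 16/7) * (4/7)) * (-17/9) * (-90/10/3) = -3196/147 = -21.74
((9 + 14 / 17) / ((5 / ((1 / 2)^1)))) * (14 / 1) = 1169 / 85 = 13.75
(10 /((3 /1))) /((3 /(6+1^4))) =70 /9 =7.78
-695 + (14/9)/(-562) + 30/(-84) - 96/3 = -25752905/35406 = -727.36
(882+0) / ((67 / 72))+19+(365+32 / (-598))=26679296 / 20033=1331.77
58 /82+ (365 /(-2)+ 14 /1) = -13759 /82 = -167.79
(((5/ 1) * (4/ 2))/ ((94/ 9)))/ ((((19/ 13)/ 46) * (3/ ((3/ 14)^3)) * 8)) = 121095/ 9801568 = 0.01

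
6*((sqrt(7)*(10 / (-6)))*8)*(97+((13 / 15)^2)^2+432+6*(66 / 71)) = -30775995296*sqrt(7) / 718875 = -113268.13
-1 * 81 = -81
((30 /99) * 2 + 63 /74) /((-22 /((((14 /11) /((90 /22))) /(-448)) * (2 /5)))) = 3559 /193406400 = 0.00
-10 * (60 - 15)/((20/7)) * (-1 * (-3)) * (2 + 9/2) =-12285/4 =-3071.25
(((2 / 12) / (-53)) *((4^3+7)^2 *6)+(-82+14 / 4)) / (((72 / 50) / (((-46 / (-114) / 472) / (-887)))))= 10581725 / 91064443968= 0.00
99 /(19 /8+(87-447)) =-792 /2861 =-0.28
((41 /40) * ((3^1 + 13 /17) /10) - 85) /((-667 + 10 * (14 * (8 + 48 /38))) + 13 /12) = -0.13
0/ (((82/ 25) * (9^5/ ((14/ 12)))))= 0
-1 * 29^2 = -841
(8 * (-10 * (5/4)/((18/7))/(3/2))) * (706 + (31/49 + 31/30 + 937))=-24176590/567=-42639.49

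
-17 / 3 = -5.67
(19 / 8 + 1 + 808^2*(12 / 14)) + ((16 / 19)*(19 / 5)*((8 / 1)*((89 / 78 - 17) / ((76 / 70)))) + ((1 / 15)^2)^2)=391596016620707 / 700245000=559227.15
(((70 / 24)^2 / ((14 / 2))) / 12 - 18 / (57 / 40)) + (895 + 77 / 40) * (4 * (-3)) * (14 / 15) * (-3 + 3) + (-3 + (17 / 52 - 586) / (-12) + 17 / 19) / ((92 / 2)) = -113040775 / 9816768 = -11.52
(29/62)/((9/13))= 377/558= 0.68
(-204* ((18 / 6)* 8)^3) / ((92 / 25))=-17625600 / 23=-766330.43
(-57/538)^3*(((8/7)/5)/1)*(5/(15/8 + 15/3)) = -1481544/7494066965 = -0.00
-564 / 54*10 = -104.44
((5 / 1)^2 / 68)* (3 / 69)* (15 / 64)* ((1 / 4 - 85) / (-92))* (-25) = -3178125 / 36835328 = -0.09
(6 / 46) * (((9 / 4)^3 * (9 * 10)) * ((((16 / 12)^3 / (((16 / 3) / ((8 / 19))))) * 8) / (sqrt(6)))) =81.72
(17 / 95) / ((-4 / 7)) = -119 / 380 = -0.31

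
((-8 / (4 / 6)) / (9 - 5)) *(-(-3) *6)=-54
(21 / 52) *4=21 / 13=1.62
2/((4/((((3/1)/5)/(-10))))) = -3/100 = -0.03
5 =5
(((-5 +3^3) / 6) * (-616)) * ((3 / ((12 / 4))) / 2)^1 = -3388 / 3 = -1129.33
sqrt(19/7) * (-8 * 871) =-6968 * sqrt(133)/7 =-11479.84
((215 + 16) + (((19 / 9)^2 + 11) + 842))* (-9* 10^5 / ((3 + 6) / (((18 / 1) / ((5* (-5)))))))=705320000 / 9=78368888.89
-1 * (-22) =22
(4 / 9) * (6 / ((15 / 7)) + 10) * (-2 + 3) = 256 / 45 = 5.69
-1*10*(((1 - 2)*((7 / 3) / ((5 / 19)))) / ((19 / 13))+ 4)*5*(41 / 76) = 6355 / 114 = 55.75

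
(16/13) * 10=160/13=12.31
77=77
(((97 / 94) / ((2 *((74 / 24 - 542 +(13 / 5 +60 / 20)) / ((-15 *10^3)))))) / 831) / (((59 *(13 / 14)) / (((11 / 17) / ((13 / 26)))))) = 203700000 / 493816541569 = 0.00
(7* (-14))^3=-941192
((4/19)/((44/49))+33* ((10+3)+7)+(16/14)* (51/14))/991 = 6804097/10148831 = 0.67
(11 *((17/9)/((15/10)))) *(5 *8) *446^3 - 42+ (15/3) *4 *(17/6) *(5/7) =9290395649632/189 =49155532537.74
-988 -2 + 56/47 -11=-46991/47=-999.81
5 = 5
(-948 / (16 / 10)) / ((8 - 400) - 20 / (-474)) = 1.51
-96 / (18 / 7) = -112 / 3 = -37.33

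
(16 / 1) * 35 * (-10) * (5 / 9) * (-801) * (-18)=-44856000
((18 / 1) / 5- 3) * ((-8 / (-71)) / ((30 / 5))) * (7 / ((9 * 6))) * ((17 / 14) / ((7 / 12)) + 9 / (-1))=-226 / 22365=-0.01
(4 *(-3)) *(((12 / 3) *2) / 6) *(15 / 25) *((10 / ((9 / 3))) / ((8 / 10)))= -40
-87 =-87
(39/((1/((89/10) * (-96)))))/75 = -55536/125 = -444.29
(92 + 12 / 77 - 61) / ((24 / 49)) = 16793 / 264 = 63.61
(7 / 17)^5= 16807 / 1419857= 0.01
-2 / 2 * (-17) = 17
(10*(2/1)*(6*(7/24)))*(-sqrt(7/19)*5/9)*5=-875*sqrt(133)/171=-59.01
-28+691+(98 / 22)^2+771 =175915 / 121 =1453.84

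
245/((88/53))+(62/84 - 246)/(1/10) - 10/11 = -2305.97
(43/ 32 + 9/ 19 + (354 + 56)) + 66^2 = 2898833/ 608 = 4767.82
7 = 7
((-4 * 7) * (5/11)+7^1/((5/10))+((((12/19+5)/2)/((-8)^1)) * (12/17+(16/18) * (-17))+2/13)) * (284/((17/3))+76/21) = 247899572/710073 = 349.12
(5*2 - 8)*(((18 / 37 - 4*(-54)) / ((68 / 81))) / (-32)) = -324405 / 20128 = -16.12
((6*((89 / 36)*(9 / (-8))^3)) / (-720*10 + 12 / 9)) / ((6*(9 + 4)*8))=21627 / 4599775232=0.00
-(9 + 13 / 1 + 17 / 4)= -105 / 4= -26.25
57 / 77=0.74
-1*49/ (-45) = 49/ 45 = 1.09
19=19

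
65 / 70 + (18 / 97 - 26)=-33795 / 1358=-24.89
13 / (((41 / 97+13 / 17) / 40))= 428740 / 979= 437.94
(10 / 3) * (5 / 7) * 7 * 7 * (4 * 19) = 26600 / 3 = 8866.67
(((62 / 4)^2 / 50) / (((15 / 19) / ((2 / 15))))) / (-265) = -18259 / 5962500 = -0.00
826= 826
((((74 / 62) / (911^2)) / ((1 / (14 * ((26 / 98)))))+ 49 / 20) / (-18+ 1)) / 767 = -8824569233 / 46964615248460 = -0.00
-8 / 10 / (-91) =4 / 455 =0.01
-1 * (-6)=6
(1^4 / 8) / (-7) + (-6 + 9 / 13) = -3877 / 728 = -5.33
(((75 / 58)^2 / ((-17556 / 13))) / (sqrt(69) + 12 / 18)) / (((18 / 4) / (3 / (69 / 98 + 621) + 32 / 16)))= 2851875 / 531638014831- 8555625*sqrt(69) / 1063276029662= -0.00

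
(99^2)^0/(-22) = -1/22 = -0.05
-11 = -11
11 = 11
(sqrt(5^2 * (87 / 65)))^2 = 435 / 13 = 33.46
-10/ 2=-5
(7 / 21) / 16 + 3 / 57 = 67 / 912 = 0.07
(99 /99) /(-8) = -1 /8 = -0.12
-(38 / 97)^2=-1444 / 9409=-0.15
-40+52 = 12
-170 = -170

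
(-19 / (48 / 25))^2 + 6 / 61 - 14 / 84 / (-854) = 96438835 / 983808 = 98.03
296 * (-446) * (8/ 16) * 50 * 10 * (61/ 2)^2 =-30701971000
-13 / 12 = -1.08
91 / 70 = 1.30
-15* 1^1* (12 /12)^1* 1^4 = -15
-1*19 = -19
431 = 431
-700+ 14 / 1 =-686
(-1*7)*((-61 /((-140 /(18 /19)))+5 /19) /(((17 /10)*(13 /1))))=-899 /4199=-0.21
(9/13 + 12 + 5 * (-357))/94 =-18.85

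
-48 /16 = -3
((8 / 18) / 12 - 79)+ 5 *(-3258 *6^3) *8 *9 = -6840238292 / 27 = -253342158.96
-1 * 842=-842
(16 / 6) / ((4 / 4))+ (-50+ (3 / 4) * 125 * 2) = 841 / 6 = 140.17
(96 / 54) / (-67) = -16 / 603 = -0.03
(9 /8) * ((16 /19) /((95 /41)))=738 /1805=0.41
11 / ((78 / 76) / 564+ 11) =78584 / 78597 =1.00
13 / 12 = 1.08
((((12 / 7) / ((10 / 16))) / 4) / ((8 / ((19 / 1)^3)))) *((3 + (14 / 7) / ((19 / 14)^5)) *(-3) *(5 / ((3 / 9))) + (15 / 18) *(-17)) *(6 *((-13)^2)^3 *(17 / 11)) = -123405299457509667 / 27797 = -4439518633575.91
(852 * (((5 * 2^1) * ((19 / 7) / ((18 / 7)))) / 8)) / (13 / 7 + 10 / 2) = 47215 / 288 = 163.94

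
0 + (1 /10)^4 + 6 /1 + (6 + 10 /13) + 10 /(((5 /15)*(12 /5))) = 3285013 /130000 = 25.27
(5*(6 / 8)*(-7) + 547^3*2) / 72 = 4546314.16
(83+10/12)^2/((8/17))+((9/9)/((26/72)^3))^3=74860841812180877/3054095819424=24511.62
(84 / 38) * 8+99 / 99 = 355 / 19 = 18.68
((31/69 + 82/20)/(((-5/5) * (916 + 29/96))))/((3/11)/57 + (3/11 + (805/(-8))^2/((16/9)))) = -147243008/168922151335775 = -0.00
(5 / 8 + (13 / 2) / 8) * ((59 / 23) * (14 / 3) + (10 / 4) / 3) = 589 / 32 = 18.41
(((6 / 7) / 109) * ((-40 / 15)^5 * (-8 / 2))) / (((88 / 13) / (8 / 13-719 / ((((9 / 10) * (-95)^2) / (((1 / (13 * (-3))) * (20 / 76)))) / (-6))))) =16088170496 / 41966770923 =0.38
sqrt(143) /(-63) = -sqrt(143) /63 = -0.19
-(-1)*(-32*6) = -192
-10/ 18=-5/ 9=-0.56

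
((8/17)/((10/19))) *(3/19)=12/85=0.14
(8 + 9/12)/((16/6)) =105/32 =3.28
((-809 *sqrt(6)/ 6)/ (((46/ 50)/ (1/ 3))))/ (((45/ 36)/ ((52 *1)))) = -4978.03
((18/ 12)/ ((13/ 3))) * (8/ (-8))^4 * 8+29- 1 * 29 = 2.77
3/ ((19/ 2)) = 6/ 19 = 0.32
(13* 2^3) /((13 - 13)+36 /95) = 2470 /9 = 274.44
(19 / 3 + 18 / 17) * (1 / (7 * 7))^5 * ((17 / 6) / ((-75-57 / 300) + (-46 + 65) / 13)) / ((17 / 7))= -245050 / 591769142029737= -0.00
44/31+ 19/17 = 1337/527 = 2.54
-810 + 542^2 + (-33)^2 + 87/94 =27640129/94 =294043.93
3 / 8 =0.38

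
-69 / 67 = -1.03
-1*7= -7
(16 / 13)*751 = 12016 / 13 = 924.31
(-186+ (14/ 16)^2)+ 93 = -5903/ 64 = -92.23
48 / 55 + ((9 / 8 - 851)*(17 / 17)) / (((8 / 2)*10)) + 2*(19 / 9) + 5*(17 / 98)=-15.28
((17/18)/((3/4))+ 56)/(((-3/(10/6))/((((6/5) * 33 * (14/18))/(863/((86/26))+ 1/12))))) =-40950448/10908351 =-3.75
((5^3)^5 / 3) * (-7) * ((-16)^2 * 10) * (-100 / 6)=27343750000000000 / 9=3038194444444444.44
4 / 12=1 / 3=0.33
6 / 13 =0.46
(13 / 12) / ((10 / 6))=13 / 20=0.65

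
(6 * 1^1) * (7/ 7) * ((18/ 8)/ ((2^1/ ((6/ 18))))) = 2.25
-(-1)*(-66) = -66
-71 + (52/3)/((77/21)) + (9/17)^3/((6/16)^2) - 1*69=-7253520/54043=-134.22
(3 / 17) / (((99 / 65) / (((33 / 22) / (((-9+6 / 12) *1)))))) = -65 / 3179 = -0.02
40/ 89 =0.45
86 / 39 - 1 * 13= -421 / 39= -10.79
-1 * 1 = -1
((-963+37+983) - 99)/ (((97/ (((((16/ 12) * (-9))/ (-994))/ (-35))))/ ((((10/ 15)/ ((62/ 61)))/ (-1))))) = -732/ 7472395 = -0.00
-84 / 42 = -2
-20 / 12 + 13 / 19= -0.98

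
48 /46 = 24 /23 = 1.04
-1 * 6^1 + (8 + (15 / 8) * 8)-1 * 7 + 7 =17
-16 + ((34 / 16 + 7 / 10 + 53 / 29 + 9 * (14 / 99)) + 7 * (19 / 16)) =-44971 / 25520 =-1.76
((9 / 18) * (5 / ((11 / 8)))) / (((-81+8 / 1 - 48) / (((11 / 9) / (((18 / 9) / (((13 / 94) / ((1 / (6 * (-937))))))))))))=7.14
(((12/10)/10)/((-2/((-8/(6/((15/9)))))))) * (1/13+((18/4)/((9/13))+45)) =447/65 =6.88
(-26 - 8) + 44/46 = -760/23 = -33.04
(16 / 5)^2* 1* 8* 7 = 14336 / 25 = 573.44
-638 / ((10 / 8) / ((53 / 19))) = -135256 / 95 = -1423.75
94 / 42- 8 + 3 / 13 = -1510 / 273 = -5.53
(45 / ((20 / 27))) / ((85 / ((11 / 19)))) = 2673 / 6460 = 0.41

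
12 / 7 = 1.71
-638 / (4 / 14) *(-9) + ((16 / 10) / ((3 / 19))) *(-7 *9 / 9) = 300391 / 15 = 20026.07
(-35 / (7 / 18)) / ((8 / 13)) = -585 / 4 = -146.25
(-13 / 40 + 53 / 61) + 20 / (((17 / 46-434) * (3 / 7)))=1044187 / 2393640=0.44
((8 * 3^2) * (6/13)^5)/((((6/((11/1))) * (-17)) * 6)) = -0.03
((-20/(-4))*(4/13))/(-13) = -20/169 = -0.12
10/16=5/8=0.62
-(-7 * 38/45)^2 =-70756/2025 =-34.94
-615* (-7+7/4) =3228.75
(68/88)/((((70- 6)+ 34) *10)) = 0.00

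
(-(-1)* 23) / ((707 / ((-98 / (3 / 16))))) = -5152 / 303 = -17.00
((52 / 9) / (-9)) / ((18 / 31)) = -806 / 729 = -1.11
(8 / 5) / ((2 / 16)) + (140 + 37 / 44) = 33801 / 220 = 153.64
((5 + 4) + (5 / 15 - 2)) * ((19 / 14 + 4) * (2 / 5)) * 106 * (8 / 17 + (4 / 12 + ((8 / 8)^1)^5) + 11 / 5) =2380972 / 357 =6669.39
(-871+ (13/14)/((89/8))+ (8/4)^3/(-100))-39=-14173196/15575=-910.00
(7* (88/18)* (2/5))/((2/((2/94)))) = 308/2115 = 0.15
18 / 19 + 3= 75 / 19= 3.95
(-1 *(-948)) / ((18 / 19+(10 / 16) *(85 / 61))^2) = 81499544832 / 284225881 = 286.74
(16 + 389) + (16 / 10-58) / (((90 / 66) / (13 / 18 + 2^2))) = 9436 / 45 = 209.69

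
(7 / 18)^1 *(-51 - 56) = -749 / 18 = -41.61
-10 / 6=-5 / 3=-1.67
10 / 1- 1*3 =7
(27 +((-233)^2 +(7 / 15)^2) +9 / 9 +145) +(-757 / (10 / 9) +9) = 24205463 / 450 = 53789.92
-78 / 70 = -39 / 35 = -1.11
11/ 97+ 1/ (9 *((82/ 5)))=0.12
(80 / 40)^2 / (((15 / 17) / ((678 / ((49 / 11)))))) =169048 / 245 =689.99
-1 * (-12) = 12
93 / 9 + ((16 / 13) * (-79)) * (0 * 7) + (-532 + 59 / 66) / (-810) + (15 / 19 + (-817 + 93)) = -723431873 / 1015740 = -712.22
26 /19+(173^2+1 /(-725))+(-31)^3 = 1919781 /13775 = 139.37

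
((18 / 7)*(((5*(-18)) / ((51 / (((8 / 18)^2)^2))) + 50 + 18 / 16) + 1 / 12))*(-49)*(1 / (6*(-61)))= 106473619 / 6047784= 17.61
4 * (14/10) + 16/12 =104/15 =6.93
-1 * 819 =-819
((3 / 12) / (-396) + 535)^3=608590740441665519 / 3974344704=153129832.91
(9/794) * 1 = 0.01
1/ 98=0.01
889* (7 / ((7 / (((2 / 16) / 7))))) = 127 / 8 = 15.88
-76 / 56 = -19 / 14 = -1.36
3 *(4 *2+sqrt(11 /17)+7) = 3 *sqrt(187) /17+45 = 47.41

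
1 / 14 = 0.07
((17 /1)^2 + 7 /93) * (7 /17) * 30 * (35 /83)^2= 634.98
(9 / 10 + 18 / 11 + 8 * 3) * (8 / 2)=5838 / 55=106.15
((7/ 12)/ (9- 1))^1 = 7/ 96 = 0.07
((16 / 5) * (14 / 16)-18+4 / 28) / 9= -527 / 315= -1.67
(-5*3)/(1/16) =-240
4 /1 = 4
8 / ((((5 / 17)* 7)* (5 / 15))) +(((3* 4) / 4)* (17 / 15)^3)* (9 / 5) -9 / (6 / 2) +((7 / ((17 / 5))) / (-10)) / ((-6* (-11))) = 162134279 / 9817500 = 16.51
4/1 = 4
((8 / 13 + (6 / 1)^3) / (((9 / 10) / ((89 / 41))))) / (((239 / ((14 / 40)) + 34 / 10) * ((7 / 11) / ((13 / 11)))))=12531200 / 8863011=1.41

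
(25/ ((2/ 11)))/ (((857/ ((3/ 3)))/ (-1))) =-0.16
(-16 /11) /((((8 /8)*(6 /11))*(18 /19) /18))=-152 /3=-50.67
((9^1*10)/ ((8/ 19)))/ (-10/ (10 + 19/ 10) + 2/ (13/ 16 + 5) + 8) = 9462285/ 332176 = 28.49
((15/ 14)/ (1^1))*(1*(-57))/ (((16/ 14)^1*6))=-285/ 32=-8.91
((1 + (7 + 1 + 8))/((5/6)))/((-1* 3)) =-34/5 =-6.80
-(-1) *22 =22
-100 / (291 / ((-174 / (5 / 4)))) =4640 / 97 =47.84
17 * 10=170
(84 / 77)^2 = 144 / 121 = 1.19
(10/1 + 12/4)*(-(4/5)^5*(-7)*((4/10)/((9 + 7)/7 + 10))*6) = 3913728/671875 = 5.83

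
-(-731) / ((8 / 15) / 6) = 32895 / 4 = 8223.75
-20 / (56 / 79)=-395 / 14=-28.21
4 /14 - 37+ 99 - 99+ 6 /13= -3299 /91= -36.25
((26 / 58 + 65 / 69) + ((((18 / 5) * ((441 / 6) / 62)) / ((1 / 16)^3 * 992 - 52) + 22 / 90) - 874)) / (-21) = 5378056117141 / 129450943125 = 41.55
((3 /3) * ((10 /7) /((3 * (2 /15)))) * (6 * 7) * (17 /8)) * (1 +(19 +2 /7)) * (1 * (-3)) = -271575 /14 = -19398.21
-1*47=-47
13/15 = 0.87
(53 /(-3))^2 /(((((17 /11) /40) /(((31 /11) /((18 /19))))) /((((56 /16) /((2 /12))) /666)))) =115815070 /152847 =757.72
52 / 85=0.61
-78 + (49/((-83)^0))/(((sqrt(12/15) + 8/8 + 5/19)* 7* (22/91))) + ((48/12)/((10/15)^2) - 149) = -679337/3949 - 229957* sqrt(5)/15796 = -204.58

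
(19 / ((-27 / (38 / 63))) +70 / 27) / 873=0.00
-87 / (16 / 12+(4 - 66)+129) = -1.27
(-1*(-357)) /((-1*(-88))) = 357 /88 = 4.06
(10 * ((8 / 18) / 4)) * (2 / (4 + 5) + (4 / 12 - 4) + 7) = 320 / 81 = 3.95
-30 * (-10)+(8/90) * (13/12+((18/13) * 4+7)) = 105725/351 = 301.21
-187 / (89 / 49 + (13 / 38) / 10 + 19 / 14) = -3481940 / 59727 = -58.30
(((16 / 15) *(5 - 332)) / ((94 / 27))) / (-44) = 2.28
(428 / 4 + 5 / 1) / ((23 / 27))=3024 / 23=131.48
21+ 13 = 34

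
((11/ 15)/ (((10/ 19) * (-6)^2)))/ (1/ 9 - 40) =-209/ 215400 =-0.00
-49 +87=38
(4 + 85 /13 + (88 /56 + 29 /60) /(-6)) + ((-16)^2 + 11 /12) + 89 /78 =8787991 /32760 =268.25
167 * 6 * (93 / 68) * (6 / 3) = 46593 / 17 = 2740.76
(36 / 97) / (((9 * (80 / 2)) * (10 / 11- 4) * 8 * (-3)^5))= 11 / 64113120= 0.00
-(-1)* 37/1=37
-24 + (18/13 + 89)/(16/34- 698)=-3719671/154154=-24.13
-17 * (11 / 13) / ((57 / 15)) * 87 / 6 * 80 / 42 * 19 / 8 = -135575 / 546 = -248.31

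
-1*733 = -733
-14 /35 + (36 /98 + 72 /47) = 17264 /11515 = 1.50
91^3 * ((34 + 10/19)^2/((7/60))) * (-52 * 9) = -1300861076336640/361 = -3603493286251.08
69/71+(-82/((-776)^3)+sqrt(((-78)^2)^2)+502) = 6586.97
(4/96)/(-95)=-1/2280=-0.00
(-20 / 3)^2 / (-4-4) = -50 / 9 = -5.56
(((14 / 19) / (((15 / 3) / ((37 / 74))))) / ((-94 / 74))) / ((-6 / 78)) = 3367 / 4465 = 0.75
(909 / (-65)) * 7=-6363 / 65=-97.89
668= 668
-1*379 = -379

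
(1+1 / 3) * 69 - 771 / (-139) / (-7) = 88745 / 973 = 91.21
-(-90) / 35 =18 / 7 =2.57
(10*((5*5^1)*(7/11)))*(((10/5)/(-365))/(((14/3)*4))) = -75/1606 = -0.05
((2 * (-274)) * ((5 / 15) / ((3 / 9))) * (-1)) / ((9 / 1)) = 60.89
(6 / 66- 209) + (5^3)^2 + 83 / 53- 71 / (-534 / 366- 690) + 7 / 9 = 3412326053090 / 221313213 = 15418.54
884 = 884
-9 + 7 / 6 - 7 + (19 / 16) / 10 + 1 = -6583 / 480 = -13.71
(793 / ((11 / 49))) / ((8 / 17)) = 660569 / 88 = 7506.47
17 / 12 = 1.42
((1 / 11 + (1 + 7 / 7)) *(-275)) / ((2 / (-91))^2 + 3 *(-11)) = 4761575 / 273269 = 17.42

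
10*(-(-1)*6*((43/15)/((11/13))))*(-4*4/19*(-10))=357760/209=1711.77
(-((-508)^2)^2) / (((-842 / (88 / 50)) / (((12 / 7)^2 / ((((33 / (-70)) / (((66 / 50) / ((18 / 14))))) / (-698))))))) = 32725246830149632 / 52625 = 621857421950.59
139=139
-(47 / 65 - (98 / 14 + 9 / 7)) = 3441 / 455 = 7.56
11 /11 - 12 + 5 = -6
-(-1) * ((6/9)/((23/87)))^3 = 195112/12167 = 16.04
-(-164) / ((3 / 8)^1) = 1312 / 3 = 437.33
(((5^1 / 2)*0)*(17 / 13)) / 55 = 0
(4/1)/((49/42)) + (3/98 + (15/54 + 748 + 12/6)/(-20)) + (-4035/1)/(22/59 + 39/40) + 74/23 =-780661553003/258119064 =-3024.42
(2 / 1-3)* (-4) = 4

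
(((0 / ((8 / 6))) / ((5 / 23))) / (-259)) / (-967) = 0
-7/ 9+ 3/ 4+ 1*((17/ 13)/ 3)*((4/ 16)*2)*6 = 1.28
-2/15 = -0.13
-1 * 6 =-6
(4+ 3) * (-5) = -35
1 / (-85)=-1 / 85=-0.01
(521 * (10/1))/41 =5210/41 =127.07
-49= -49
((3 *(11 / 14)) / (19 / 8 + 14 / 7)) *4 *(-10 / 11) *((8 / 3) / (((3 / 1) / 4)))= -1024 / 147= -6.97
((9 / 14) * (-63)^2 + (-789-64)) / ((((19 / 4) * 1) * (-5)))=-6794 / 95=-71.52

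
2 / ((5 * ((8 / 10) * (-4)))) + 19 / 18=67 / 72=0.93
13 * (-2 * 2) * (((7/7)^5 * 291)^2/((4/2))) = -2201706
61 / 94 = 0.65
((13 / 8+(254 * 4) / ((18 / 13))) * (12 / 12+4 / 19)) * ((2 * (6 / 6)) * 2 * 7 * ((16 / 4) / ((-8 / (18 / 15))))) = -8524789 / 570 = -14955.77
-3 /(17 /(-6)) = 18 /17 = 1.06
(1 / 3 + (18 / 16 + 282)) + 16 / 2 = 6995 / 24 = 291.46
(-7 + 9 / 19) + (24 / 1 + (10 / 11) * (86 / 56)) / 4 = -2075 / 11704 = -0.18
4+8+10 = 22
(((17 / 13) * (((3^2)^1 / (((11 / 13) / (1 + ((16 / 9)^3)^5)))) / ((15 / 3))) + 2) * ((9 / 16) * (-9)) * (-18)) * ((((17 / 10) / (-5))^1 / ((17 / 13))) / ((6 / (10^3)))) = -61529555.17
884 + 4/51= 45088/51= 884.08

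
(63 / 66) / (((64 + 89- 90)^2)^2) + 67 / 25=1105707859 / 412577550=2.68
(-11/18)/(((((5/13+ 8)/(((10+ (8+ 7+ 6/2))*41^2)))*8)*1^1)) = -1682681/3924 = -428.82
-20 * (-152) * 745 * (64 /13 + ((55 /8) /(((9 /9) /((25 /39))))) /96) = 10533514025 /936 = 11253754.30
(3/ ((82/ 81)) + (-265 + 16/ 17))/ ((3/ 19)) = -6915373/ 4182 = -1653.60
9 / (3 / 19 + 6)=19 / 13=1.46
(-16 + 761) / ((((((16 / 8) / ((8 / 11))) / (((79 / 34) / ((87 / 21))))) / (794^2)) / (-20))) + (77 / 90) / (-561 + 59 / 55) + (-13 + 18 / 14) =-40313198683203500375 / 21042845208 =-1915767486.99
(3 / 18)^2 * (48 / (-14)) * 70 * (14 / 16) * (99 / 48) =-385 / 32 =-12.03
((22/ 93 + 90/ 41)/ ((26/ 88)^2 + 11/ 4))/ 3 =17950592/ 62834427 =0.29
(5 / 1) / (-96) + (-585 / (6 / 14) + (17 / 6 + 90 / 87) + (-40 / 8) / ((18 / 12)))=-1364.52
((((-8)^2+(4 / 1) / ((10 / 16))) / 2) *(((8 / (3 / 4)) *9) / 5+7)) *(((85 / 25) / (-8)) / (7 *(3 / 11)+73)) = -269467 / 51500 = -5.23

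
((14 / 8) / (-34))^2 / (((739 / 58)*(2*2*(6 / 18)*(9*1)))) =1421 / 82011264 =0.00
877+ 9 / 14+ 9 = 12413 / 14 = 886.64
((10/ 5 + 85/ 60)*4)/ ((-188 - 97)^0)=41/ 3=13.67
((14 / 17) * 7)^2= 9604 / 289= 33.23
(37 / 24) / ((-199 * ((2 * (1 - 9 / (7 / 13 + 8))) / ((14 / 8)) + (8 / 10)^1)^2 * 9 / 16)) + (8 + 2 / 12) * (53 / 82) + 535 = 54385587046849 / 100666851624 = 540.25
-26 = -26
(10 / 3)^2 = 100 / 9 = 11.11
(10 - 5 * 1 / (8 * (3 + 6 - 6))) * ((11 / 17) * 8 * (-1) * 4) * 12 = -41360 / 17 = -2432.94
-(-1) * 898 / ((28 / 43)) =19307 / 14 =1379.07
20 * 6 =120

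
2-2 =0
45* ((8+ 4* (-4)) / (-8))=45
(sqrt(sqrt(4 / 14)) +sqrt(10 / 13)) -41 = -41 +2^(1 / 4)*7^(3 / 4) / 7 +sqrt(130) / 13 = -39.39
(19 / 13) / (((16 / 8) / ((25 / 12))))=475 / 312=1.52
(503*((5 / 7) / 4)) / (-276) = -2515 / 7728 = -0.33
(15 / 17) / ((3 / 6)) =30 / 17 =1.76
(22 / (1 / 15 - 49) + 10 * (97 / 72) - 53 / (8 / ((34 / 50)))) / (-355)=-5626747 / 234513000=-0.02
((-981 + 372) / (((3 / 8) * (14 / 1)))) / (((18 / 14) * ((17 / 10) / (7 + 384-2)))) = -20644.97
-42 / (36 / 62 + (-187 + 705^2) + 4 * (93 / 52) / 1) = -16926 / 200228831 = -0.00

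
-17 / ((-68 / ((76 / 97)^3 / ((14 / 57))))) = 3127704 / 6388711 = 0.49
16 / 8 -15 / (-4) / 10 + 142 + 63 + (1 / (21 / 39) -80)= 7237 / 56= 129.23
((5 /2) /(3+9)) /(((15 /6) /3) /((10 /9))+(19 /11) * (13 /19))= 0.11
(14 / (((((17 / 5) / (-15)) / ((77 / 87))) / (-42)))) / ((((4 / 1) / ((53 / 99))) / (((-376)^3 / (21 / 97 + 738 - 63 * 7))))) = -234339375038720 / 4263957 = -54958193.77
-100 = -100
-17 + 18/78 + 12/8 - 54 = -1801/26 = -69.27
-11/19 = -0.58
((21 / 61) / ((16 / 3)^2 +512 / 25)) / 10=945 / 1342976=0.00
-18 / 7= -2.57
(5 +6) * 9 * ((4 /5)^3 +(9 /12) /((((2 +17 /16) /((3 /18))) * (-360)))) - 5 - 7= 947581 /24500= 38.68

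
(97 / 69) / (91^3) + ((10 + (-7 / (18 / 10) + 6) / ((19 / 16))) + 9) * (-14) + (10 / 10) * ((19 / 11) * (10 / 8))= -1981704078017 / 6863524668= -288.73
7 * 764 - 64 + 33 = 5317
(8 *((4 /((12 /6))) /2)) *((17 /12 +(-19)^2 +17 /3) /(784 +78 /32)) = 141344 /37749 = 3.74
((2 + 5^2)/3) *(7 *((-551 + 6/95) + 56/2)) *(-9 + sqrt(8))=28167993/95 - 6259554 *sqrt(2)/95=203322.60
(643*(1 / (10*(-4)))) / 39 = -643 / 1560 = -0.41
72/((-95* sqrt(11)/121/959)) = -26516.52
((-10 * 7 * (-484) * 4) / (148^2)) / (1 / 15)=127050 / 1369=92.80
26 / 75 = 0.35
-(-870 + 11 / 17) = 14779 / 17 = 869.35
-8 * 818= -6544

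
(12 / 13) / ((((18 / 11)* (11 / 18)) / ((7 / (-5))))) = -84 / 65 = -1.29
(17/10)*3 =51/10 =5.10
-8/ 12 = -2/ 3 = -0.67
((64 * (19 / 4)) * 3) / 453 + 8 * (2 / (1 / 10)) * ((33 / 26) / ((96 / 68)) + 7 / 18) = 3676178 / 17667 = 208.08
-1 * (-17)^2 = -289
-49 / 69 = -0.71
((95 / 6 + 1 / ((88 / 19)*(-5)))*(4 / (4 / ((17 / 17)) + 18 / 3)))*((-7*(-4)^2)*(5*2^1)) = -7073.99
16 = 16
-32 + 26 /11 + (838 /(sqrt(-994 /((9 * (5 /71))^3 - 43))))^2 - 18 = 30151.26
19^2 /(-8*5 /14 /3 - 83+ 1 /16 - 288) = -121296 /124955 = -0.97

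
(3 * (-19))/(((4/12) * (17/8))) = -1368/17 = -80.47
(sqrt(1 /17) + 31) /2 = sqrt(17) /34 + 31 /2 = 15.62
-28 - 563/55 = -2103/55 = -38.24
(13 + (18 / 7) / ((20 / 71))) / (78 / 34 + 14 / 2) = 26333 / 11060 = 2.38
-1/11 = -0.09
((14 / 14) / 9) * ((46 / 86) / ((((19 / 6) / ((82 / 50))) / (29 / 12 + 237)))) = 2709239 / 367650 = 7.37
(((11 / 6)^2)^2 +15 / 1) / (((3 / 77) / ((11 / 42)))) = 4123801 / 23328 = 176.77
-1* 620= -620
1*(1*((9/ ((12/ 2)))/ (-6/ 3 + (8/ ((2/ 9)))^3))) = 3/ 93308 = 0.00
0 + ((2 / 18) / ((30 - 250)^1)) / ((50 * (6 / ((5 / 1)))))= -1 / 118800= -0.00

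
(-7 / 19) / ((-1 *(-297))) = -0.00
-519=-519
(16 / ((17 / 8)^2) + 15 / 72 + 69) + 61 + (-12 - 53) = 476861 / 6936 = 68.75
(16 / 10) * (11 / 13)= 88 / 65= 1.35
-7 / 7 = -1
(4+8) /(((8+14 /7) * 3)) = 2 /5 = 0.40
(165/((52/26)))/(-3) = -27.50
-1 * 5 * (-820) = 4100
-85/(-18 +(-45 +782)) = -85/719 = -0.12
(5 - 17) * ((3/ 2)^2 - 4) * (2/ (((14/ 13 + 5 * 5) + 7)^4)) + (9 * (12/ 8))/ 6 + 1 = 55556116031/ 17094005000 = 3.25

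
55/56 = 0.98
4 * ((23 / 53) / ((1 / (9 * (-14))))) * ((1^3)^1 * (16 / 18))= -10304 / 53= -194.42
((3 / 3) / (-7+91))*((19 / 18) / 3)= 19 / 4536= 0.00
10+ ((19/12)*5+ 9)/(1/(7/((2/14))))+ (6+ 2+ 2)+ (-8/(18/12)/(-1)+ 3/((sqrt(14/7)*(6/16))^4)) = 96355/108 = 892.18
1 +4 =5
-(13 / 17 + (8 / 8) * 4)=-4.76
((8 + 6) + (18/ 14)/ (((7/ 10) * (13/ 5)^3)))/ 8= 189799/ 107653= 1.76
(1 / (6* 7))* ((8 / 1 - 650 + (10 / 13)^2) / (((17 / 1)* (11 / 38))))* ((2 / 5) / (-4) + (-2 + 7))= -7208467 / 474045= -15.21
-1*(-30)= 30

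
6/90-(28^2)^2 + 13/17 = -156737068/255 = -614655.17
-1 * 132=-132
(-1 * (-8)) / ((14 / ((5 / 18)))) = 10 / 63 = 0.16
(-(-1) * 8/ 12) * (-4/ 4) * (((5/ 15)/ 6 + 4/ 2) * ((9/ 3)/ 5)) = -0.82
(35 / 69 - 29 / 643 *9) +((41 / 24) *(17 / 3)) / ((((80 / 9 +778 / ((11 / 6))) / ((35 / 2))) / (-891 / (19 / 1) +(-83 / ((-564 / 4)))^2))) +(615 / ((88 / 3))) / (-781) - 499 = -266126204775389207303 / 514624739572537803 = -517.13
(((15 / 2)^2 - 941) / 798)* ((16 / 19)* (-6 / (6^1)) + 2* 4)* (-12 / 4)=60163 / 2527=23.81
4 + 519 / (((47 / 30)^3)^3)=14691998892411068 / 1119130473102767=13.13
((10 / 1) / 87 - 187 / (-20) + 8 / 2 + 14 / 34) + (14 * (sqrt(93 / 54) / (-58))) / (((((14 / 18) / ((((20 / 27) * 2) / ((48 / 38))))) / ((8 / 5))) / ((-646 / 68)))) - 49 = -1038947 / 29580 + 722 * sqrt(62) / 783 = -27.86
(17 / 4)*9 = 153 / 4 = 38.25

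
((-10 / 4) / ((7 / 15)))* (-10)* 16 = 6000 / 7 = 857.14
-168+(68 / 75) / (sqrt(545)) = -168+68 * sqrt(545) / 40875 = -167.96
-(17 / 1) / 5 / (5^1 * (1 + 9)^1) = -17 / 250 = -0.07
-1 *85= -85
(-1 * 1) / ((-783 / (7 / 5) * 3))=0.00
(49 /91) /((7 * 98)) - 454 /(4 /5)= -361497 /637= -567.50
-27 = -27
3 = 3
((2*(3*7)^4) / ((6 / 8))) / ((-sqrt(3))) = -172872*sqrt(3) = -299423.09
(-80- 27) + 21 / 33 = -1170 / 11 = -106.36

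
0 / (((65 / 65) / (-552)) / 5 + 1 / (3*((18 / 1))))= 0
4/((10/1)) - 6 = -28/5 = -5.60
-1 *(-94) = 94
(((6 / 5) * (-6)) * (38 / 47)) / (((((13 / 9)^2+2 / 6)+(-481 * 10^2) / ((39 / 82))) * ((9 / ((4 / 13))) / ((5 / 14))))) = 6156 / 8758872577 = 0.00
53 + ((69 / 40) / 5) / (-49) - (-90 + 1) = 141.99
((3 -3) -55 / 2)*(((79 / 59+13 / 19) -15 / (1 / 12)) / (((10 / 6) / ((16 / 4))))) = 13167792 / 1121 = 11746.47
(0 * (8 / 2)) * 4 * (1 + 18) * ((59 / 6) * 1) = 0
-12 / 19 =-0.63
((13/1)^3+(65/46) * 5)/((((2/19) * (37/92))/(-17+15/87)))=-940060264/1073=-876104.63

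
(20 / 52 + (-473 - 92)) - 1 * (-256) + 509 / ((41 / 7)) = -118173 / 533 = -221.71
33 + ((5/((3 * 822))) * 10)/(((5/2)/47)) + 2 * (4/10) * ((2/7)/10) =7207757/215775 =33.40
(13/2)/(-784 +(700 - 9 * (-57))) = 1/66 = 0.02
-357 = -357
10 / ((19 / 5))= 50 / 19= 2.63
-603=-603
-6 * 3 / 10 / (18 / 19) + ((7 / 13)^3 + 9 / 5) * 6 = 216113 / 21970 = 9.84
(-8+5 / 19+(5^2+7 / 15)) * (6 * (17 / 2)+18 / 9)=939.68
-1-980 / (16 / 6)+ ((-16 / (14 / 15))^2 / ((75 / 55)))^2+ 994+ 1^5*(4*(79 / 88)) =1243264520 / 26411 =47073.74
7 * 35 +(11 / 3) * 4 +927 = 3560 / 3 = 1186.67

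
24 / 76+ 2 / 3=56 / 57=0.98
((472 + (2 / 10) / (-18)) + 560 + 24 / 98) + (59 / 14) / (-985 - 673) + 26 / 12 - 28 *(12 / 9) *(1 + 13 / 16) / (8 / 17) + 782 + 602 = 33262840901 / 14623560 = 2274.61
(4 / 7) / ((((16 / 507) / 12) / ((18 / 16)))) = 13689 / 56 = 244.45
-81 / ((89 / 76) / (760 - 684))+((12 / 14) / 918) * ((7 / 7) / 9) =-4509663895 / 857871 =-5256.81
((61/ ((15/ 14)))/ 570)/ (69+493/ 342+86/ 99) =9394/ 6706725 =0.00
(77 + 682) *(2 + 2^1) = 3036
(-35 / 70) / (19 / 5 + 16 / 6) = -15 / 194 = -0.08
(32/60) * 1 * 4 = 32/15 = 2.13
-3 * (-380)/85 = 228/17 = 13.41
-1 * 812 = -812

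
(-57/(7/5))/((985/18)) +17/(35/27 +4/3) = 560115/97909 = 5.72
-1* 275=-275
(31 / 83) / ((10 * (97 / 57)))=1767 / 80510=0.02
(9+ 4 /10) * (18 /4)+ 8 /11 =4733 /110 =43.03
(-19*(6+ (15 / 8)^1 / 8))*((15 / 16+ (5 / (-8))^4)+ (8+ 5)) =-437522253 / 262144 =-1669.01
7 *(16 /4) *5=140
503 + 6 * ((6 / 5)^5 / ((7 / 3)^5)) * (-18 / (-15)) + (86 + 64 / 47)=7289819477181 / 12342640625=590.62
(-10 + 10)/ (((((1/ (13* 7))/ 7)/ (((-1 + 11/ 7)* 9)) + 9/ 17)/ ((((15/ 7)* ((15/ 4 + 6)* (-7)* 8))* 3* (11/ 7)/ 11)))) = 0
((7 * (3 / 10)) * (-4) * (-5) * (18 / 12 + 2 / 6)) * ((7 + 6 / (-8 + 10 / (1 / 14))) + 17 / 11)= 1323 / 2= 661.50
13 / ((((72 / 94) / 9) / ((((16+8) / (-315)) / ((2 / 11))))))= -6721 / 105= -64.01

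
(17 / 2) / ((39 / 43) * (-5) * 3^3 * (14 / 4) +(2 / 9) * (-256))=-6579 / 375727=-0.02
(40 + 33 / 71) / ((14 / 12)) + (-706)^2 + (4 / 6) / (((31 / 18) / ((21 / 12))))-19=7679655534 / 15407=498452.36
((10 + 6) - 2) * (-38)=-532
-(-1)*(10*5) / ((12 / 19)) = 475 / 6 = 79.17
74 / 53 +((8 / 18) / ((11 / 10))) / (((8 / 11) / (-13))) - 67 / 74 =-237605 / 35298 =-6.73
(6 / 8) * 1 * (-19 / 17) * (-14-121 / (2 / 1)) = 8493 / 136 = 62.45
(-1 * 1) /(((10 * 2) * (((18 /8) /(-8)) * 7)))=8 /315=0.03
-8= -8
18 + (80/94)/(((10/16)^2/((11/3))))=18322/705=25.99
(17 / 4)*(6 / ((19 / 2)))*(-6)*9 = -2754 / 19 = -144.95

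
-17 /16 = -1.06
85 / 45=17 / 9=1.89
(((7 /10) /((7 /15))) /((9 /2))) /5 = 1 /15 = 0.07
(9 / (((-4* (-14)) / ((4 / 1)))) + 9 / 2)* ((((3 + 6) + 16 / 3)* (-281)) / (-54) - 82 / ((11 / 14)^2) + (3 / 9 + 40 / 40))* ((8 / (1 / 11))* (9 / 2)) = -1274840 / 11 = -115894.55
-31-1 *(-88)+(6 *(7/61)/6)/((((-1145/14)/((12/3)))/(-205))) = 812305/13969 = 58.15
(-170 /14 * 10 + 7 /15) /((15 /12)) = -96.77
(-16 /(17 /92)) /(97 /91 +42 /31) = -4152512 /116093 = -35.77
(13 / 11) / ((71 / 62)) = 806 / 781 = 1.03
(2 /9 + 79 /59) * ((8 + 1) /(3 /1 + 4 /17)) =14093 /3245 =4.34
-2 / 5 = -0.40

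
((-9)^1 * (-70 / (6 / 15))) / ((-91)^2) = 225 / 1183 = 0.19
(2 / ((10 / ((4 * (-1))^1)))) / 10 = -2 / 25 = -0.08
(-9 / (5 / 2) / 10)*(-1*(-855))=-1539 / 5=-307.80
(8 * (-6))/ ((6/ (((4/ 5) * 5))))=-32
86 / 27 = 3.19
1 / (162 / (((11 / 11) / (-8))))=-1 / 1296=-0.00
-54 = -54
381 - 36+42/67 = 23157/67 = 345.63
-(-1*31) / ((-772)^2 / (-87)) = -2697 / 595984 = -0.00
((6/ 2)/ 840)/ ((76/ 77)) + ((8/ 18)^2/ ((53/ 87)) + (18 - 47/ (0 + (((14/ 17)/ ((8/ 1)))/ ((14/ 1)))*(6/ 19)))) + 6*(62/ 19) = -87889754179/ 4350240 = -20203.43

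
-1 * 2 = -2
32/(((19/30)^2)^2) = 25920000/130321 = 198.89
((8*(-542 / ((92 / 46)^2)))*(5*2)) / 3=-10840 / 3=-3613.33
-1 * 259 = -259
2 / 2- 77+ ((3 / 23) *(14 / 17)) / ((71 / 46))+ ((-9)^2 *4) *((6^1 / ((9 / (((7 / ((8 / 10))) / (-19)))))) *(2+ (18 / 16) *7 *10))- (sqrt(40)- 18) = -19530299 / 2414- 2 *sqrt(10) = -8096.75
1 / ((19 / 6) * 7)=6 / 133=0.05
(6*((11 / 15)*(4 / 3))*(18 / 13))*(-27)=-14256 / 65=-219.32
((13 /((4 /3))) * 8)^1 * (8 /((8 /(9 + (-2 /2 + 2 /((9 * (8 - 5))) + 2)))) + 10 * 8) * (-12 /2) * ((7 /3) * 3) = -885248 /3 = -295082.67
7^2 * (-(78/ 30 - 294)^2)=-104019601/ 25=-4160784.04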